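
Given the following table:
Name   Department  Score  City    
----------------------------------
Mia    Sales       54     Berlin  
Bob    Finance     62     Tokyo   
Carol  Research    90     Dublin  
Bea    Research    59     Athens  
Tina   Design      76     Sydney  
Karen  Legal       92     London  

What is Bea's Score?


Row 4: Bea
Score = 59

ANSWER: 59


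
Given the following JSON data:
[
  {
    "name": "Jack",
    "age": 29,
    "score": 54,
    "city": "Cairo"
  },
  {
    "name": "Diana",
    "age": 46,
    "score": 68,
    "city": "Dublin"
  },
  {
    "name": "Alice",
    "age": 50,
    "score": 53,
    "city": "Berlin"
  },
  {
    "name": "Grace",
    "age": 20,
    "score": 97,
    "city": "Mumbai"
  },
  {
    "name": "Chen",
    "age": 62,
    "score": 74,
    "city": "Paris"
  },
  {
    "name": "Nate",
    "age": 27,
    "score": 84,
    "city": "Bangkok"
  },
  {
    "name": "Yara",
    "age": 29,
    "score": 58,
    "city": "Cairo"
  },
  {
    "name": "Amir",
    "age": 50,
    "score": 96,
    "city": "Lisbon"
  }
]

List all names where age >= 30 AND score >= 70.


Checking both conditions:
  Jack (age=29, score=54) -> no
  Diana (age=46, score=68) -> no
  Alice (age=50, score=53) -> no
  Grace (age=20, score=97) -> no
  Chen (age=62, score=74) -> YES
  Nate (age=27, score=84) -> no
  Yara (age=29, score=58) -> no
  Amir (age=50, score=96) -> YES


ANSWER: Chen, Amir


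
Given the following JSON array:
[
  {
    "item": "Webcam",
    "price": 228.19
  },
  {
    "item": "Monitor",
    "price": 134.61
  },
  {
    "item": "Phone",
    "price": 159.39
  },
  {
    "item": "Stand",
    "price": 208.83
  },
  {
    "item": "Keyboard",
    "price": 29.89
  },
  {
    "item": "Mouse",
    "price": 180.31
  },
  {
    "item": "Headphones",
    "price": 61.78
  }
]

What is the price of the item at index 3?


Array index 3 -> Stand
price = 208.83

ANSWER: 208.83


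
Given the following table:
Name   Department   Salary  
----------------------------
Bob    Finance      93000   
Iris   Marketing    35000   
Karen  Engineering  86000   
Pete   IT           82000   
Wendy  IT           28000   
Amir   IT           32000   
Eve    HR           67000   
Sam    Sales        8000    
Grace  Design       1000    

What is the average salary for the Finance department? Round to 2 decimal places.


Finance department members:
  Bob: 93000
Sum = 93000
Count = 1
Average = 93000 / 1 = 93000.00

ANSWER: 93000.00


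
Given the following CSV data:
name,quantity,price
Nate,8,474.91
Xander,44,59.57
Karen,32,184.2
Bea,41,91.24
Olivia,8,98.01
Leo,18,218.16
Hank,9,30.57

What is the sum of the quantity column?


Values in 'quantity' column:
  Row 1: 8
  Row 2: 44
  Row 3: 32
  Row 4: 41
  Row 5: 8
  Row 6: 18
  Row 7: 9
Sum = 8 + 44 + 32 + 41 + 8 + 18 + 9 = 160

ANSWER: 160


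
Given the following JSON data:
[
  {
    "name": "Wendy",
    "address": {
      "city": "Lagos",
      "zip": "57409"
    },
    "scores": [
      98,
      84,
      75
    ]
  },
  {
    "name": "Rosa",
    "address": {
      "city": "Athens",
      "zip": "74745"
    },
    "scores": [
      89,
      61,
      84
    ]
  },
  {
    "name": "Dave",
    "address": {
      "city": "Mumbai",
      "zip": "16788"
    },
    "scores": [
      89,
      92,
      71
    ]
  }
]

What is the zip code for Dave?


Path: records[2].address.zip
Value: 16788

ANSWER: 16788


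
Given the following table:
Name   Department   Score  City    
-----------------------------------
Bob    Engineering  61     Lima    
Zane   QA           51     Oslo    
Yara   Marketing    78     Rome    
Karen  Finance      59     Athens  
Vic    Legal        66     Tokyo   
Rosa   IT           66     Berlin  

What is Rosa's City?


Row 6: Rosa
City = Berlin

ANSWER: Berlin


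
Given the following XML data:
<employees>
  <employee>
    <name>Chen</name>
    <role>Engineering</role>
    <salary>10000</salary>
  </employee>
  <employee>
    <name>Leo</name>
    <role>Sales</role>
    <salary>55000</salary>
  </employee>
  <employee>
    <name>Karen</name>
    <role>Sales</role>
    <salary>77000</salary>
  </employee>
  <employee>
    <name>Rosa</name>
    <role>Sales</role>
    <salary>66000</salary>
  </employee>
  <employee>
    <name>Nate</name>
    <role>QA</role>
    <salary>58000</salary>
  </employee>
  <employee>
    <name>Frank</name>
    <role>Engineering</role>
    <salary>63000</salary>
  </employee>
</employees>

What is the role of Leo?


Searching for <employee> with <name>Leo</name>
Found at position 2
<role>Sales</role>

ANSWER: Sales


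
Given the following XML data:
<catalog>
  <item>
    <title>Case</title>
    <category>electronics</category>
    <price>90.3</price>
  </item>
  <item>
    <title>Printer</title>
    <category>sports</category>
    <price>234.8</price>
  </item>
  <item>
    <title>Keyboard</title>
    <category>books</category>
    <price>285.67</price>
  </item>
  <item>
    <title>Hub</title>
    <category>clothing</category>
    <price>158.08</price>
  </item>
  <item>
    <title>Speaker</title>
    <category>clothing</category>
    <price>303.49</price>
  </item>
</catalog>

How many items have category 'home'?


Scanning <item> elements for <category>home</category>:
Count: 0

ANSWER: 0


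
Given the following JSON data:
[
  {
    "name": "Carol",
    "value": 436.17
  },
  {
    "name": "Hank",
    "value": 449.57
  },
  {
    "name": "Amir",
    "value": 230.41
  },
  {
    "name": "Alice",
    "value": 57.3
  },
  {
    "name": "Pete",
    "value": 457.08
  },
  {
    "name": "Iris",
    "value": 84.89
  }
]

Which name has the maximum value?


Comparing values:
  Carol: 436.17
  Hank: 449.57
  Amir: 230.41
  Alice: 57.3
  Pete: 457.08
  Iris: 84.89
Maximum: Pete (457.08)

ANSWER: Pete


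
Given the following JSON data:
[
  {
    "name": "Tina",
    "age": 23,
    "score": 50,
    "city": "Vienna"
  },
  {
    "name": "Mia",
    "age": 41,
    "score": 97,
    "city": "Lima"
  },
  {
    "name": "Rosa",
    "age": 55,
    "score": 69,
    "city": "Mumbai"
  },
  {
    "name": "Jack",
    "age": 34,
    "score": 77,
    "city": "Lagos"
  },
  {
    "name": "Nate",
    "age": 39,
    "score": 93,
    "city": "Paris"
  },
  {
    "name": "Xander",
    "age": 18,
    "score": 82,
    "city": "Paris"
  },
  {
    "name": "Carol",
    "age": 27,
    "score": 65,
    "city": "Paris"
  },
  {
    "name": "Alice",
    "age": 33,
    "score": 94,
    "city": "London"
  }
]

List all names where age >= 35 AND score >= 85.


Checking both conditions:
  Tina (age=23, score=50) -> no
  Mia (age=41, score=97) -> YES
  Rosa (age=55, score=69) -> no
  Jack (age=34, score=77) -> no
  Nate (age=39, score=93) -> YES
  Xander (age=18, score=82) -> no
  Carol (age=27, score=65) -> no
  Alice (age=33, score=94) -> no


ANSWER: Mia, Nate


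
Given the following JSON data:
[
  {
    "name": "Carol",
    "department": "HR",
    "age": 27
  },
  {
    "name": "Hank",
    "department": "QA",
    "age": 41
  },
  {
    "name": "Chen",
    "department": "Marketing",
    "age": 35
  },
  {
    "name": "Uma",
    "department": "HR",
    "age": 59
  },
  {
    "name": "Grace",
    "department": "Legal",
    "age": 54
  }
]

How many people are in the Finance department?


Scanning records for department = Finance
  No matches found
Count: 0

ANSWER: 0


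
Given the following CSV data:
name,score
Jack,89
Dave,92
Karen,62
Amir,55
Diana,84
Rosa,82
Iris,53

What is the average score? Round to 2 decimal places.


Scores: 89, 92, 62, 55, 84, 82, 53
Sum = 517
Count = 7
Average = 517 / 7 = 73.86

ANSWER: 73.86


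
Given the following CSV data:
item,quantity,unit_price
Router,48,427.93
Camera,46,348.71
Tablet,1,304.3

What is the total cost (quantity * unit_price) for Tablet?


Row: Tablet
quantity = 1
unit_price = 304.3
total = 1 * 304.3 = 304.3

ANSWER: 304.3


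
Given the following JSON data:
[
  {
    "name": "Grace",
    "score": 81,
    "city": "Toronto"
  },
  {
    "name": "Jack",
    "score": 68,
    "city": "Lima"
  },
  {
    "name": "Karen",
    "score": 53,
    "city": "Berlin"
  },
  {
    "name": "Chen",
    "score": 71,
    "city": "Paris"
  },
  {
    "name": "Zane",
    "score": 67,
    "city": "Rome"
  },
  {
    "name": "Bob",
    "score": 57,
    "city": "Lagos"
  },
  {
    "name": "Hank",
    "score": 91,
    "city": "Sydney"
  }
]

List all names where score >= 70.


Filtering records where score >= 70:
  Grace (score=81) -> YES
  Jack (score=68) -> no
  Karen (score=53) -> no
  Chen (score=71) -> YES
  Zane (score=67) -> no
  Bob (score=57) -> no
  Hank (score=91) -> YES


ANSWER: Grace, Chen, Hank


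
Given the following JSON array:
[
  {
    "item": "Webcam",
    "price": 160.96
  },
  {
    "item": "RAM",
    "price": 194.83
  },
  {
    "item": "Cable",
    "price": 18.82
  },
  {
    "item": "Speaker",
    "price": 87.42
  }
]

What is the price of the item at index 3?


Array index 3 -> Speaker
price = 87.42

ANSWER: 87.42


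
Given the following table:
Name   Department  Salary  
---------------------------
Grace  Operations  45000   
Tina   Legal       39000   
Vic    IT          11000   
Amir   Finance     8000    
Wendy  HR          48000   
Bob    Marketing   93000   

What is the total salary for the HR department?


HR department members:
  Wendy: 48000
Total = 48000 = 48000

ANSWER: 48000


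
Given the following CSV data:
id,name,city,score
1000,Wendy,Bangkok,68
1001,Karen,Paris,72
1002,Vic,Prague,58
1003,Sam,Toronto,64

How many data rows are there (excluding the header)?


Counting rows (excluding header):
Header: id,name,city,score
Data rows: 4

ANSWER: 4


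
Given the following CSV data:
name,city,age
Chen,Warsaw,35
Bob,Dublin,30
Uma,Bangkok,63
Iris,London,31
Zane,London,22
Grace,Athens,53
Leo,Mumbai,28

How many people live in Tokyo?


Scanning city column for 'Tokyo':
Total matches: 0

ANSWER: 0


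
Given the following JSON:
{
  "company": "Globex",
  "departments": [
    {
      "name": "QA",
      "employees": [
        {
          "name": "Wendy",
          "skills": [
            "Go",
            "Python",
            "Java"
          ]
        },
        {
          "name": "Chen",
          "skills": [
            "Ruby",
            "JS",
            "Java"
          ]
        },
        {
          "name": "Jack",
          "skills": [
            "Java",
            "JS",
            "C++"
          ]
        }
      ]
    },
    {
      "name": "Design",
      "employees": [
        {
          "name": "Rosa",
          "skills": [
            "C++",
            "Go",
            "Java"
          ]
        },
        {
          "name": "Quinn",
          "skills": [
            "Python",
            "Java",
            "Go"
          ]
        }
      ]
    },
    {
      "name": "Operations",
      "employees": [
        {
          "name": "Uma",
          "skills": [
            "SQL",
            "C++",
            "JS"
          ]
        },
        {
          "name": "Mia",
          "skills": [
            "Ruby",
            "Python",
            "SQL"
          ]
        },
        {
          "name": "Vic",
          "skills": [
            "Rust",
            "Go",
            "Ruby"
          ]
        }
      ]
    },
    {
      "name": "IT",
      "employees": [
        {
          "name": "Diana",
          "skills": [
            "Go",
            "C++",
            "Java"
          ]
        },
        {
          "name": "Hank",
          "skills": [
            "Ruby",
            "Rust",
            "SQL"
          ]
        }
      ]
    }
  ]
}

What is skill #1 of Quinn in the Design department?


Path: departments[1].employees[1].skills[0]
Value: Python

ANSWER: Python


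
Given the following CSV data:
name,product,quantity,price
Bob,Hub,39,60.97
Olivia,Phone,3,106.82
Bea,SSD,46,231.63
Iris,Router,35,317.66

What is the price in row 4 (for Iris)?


Row 4: Iris
Column 'price' = 317.66

ANSWER: 317.66


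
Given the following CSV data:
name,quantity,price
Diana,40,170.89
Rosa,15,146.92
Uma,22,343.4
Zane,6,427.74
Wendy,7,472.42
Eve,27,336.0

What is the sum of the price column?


Values in 'price' column:
  Row 1: 170.89
  Row 2: 146.92
  Row 3: 343.4
  Row 4: 427.74
  Row 5: 472.42
  Row 6: 336.0
Sum = 170.89 + 146.92 + 343.4 + 427.74 + 472.42 + 336.0 = 1897.37

ANSWER: 1897.37


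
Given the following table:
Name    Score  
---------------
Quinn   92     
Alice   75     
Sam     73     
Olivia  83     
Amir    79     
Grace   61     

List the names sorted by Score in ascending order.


Sorting by Score (ascending):
  Grace: 61
  Sam: 73
  Alice: 75
  Amir: 79
  Olivia: 83
  Quinn: 92


ANSWER: Grace, Sam, Alice, Amir, Olivia, Quinn


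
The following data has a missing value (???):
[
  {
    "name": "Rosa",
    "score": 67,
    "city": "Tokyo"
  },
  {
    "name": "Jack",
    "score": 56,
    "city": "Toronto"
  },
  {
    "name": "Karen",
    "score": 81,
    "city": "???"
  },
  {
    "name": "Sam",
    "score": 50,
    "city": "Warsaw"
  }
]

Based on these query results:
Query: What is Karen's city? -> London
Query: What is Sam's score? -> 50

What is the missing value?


The missing value is Karen's city
From query: Karen's city = London

ANSWER: London


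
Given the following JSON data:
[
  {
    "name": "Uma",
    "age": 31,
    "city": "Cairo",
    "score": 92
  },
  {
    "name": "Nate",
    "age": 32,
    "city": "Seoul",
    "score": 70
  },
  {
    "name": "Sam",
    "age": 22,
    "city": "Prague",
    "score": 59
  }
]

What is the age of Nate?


Looking up record where name = Nate
Record index: 1
Field 'age' = 32

ANSWER: 32


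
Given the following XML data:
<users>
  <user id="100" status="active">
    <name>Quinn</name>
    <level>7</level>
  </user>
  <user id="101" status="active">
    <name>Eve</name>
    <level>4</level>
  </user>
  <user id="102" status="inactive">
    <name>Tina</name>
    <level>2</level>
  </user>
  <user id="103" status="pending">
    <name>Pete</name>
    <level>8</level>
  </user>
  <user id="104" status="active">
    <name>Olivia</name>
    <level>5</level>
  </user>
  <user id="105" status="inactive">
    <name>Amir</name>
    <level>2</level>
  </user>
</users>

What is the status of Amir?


Finding user with name = Amir
user id="105" status="inactive"

ANSWER: inactive


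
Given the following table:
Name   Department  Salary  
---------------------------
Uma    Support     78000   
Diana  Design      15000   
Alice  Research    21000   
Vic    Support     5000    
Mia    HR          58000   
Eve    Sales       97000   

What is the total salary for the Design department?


Design department members:
  Diana: 15000
Total = 15000 = 15000

ANSWER: 15000


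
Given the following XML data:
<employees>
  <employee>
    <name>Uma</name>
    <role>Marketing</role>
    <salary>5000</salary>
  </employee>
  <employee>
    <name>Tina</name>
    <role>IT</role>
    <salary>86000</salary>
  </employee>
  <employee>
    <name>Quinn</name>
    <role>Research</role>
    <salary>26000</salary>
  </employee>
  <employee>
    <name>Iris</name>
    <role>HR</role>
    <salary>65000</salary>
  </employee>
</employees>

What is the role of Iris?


Searching for <employee> with <name>Iris</name>
Found at position 4
<role>HR</role>

ANSWER: HR


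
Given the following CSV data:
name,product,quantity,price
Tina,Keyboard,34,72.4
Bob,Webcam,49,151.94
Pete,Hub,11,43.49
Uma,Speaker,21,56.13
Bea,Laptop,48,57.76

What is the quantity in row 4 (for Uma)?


Row 4: Uma
Column 'quantity' = 21

ANSWER: 21


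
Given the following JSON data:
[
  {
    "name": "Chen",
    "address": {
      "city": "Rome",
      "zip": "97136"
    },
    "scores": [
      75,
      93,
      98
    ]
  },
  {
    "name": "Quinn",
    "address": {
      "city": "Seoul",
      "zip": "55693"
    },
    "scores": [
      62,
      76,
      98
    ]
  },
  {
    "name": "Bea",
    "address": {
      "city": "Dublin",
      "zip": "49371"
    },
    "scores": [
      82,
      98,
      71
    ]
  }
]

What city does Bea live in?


Path: records[2].address.city
Value: Dublin

ANSWER: Dublin


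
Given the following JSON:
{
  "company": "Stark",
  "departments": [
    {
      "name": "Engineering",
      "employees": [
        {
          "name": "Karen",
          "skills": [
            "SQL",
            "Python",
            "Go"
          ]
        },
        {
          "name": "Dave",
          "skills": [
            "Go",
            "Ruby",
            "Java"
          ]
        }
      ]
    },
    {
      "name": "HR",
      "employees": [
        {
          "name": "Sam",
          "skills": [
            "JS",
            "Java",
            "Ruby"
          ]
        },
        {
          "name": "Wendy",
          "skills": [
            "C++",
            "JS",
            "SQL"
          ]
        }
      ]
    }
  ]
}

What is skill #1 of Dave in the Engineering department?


Path: departments[0].employees[1].skills[0]
Value: Go

ANSWER: Go


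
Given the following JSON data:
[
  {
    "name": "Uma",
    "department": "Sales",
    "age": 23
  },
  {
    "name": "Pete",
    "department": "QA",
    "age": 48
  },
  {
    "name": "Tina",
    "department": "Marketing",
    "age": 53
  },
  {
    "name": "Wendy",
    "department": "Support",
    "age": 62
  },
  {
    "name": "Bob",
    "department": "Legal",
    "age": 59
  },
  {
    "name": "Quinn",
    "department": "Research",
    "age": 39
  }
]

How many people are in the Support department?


Scanning records for department = Support
  Record 3: Wendy
Count: 1

ANSWER: 1


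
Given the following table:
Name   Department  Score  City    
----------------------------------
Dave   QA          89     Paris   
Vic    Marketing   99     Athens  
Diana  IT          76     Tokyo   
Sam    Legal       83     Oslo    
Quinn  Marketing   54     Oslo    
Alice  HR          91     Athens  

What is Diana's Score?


Row 3: Diana
Score = 76

ANSWER: 76


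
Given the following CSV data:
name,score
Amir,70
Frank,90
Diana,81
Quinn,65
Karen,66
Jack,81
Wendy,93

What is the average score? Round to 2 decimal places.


Scores: 70, 90, 81, 65, 66, 81, 93
Sum = 546
Count = 7
Average = 546 / 7 = 78.00

ANSWER: 78.00


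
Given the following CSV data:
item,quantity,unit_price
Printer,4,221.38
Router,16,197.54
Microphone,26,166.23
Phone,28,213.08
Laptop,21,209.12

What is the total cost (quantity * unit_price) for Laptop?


Row: Laptop
quantity = 21
unit_price = 209.12
total = 21 * 209.12 = 4391.52

ANSWER: 4391.52


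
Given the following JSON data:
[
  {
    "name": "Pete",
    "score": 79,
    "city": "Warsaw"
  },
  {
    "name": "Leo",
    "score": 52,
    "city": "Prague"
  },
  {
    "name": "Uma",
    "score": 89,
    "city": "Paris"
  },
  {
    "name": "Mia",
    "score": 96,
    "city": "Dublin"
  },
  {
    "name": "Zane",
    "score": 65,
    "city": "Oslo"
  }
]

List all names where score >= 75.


Filtering records where score >= 75:
  Pete (score=79) -> YES
  Leo (score=52) -> no
  Uma (score=89) -> YES
  Mia (score=96) -> YES
  Zane (score=65) -> no


ANSWER: Pete, Uma, Mia


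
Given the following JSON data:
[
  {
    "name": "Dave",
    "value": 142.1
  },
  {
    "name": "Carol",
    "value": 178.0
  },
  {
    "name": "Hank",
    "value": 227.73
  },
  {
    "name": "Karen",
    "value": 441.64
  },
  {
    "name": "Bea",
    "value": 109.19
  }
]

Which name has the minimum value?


Comparing values:
  Dave: 142.1
  Carol: 178.0
  Hank: 227.73
  Karen: 441.64
  Bea: 109.19
Minimum: Bea (109.19)

ANSWER: Bea


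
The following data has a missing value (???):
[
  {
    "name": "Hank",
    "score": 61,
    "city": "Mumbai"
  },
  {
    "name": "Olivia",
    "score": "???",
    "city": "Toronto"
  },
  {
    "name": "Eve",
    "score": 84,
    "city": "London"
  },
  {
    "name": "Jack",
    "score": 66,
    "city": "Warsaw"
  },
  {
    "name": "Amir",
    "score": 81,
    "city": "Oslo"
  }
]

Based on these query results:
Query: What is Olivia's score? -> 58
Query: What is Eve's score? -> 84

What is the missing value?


The missing value is Olivia's score
From query: Olivia's score = 58

ANSWER: 58


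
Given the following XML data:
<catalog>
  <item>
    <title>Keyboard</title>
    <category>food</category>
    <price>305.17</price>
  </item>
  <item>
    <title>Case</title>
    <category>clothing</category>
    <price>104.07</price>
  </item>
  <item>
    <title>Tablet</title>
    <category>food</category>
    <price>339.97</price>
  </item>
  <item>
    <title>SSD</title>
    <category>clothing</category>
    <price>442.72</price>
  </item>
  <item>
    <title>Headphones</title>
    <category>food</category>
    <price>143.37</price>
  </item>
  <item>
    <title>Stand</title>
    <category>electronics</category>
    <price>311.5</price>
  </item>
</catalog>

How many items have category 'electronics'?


Scanning <item> elements for <category>electronics</category>:
  Item 6: Stand -> MATCH
Count: 1

ANSWER: 1


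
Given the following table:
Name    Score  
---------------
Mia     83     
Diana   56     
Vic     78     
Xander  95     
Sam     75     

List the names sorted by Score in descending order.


Sorting by Score (descending):
  Xander: 95
  Mia: 83
  Vic: 78
  Sam: 75
  Diana: 56


ANSWER: Xander, Mia, Vic, Sam, Diana


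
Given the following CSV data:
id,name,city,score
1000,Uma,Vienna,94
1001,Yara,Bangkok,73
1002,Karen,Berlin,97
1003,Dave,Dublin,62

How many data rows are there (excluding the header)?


Counting rows (excluding header):
Header: id,name,city,score
Data rows: 4

ANSWER: 4


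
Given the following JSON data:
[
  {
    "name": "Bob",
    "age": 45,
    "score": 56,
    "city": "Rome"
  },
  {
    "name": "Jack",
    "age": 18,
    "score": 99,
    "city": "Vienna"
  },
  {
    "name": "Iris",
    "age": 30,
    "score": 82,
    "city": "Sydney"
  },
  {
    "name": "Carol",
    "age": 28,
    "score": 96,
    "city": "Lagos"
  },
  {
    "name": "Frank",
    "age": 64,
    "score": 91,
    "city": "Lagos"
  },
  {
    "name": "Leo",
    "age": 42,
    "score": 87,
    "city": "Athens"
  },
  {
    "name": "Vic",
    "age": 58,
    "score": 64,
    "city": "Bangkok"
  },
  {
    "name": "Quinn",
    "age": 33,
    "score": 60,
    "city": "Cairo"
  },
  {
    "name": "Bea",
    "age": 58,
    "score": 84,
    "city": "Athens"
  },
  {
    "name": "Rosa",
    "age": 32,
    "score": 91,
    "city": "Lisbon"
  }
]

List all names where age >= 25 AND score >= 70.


Checking both conditions:
  Bob (age=45, score=56) -> no
  Jack (age=18, score=99) -> no
  Iris (age=30, score=82) -> YES
  Carol (age=28, score=96) -> YES
  Frank (age=64, score=91) -> YES
  Leo (age=42, score=87) -> YES
  Vic (age=58, score=64) -> no
  Quinn (age=33, score=60) -> no
  Bea (age=58, score=84) -> YES
  Rosa (age=32, score=91) -> YES


ANSWER: Iris, Carol, Frank, Leo, Bea, Rosa


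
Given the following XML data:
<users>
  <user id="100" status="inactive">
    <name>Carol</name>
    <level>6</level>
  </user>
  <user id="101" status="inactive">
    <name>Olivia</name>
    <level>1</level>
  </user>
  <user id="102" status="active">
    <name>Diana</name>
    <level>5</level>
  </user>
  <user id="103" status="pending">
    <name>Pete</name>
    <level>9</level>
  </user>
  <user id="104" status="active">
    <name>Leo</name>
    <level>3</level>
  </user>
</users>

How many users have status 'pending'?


Counting users with status='pending':
  Pete (id=103) -> MATCH
Count: 1

ANSWER: 1


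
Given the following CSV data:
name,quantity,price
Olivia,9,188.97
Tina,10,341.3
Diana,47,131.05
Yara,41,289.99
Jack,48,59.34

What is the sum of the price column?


Values in 'price' column:
  Row 1: 188.97
  Row 2: 341.3
  Row 3: 131.05
  Row 4: 289.99
  Row 5: 59.34
Sum = 188.97 + 341.3 + 131.05 + 289.99 + 59.34 = 1010.65

ANSWER: 1010.65


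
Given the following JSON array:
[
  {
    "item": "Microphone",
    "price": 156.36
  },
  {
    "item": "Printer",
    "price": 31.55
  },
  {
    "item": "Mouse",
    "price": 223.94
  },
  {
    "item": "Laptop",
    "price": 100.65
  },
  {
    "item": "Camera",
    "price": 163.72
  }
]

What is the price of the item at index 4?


Array index 4 -> Camera
price = 163.72

ANSWER: 163.72


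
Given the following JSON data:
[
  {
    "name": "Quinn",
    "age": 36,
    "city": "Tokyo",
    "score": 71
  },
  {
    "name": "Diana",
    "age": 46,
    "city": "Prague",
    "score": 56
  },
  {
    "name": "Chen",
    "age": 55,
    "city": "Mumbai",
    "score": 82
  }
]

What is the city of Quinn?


Looking up record where name = Quinn
Record index: 0
Field 'city' = Tokyo

ANSWER: Tokyo


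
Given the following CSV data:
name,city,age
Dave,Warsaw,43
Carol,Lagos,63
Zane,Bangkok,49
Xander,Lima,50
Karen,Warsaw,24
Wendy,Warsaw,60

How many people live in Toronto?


Scanning city column for 'Toronto':
Total matches: 0

ANSWER: 0


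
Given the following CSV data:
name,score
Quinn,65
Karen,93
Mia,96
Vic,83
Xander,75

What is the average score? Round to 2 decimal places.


Scores: 65, 93, 96, 83, 75
Sum = 412
Count = 5
Average = 412 / 5 = 82.40

ANSWER: 82.40


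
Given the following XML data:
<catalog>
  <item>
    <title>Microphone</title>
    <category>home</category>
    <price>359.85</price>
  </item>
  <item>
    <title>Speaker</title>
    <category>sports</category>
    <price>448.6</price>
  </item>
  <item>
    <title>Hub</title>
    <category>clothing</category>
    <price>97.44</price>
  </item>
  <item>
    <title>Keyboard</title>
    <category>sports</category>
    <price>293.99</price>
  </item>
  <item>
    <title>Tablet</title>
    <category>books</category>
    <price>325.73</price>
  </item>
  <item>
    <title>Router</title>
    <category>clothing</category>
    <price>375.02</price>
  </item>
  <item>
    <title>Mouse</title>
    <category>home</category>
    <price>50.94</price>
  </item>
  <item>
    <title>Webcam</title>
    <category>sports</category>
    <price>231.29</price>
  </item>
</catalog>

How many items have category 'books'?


Scanning <item> elements for <category>books</category>:
  Item 5: Tablet -> MATCH
Count: 1

ANSWER: 1


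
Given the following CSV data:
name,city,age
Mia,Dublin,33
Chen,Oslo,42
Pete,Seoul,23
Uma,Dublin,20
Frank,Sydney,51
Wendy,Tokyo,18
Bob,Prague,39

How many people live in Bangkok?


Scanning city column for 'Bangkok':
Total matches: 0

ANSWER: 0


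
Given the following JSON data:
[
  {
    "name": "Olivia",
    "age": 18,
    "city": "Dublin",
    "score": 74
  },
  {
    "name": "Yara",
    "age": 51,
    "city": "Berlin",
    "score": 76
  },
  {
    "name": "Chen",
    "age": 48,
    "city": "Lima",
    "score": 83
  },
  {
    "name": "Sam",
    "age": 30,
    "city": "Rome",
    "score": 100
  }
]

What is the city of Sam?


Looking up record where name = Sam
Record index: 3
Field 'city' = Rome

ANSWER: Rome


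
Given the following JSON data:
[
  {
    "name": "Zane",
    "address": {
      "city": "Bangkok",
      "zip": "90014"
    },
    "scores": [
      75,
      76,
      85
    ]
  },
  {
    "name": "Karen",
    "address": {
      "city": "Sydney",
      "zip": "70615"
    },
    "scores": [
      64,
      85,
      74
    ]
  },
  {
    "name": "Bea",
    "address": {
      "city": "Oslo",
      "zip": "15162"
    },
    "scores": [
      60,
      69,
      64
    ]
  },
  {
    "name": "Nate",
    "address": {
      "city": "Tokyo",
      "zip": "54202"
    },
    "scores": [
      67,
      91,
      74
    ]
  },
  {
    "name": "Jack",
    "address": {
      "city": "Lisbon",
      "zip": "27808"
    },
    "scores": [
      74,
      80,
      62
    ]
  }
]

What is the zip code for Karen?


Path: records[1].address.zip
Value: 70615

ANSWER: 70615


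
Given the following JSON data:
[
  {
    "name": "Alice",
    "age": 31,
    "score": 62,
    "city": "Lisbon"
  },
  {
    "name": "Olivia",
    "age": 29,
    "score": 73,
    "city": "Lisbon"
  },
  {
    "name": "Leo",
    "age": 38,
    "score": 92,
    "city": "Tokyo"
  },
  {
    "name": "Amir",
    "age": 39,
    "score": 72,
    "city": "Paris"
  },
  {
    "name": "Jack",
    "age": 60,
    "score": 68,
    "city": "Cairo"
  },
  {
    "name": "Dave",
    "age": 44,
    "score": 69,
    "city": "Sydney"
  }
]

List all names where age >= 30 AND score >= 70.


Checking both conditions:
  Alice (age=31, score=62) -> no
  Olivia (age=29, score=73) -> no
  Leo (age=38, score=92) -> YES
  Amir (age=39, score=72) -> YES
  Jack (age=60, score=68) -> no
  Dave (age=44, score=69) -> no


ANSWER: Leo, Amir


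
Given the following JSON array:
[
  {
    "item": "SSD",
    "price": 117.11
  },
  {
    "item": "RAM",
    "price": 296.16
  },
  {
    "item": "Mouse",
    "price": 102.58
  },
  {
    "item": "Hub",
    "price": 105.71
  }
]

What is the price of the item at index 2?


Array index 2 -> Mouse
price = 102.58

ANSWER: 102.58


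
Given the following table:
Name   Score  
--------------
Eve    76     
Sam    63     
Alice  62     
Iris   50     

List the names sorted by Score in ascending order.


Sorting by Score (ascending):
  Iris: 50
  Alice: 62
  Sam: 63
  Eve: 76


ANSWER: Iris, Alice, Sam, Eve


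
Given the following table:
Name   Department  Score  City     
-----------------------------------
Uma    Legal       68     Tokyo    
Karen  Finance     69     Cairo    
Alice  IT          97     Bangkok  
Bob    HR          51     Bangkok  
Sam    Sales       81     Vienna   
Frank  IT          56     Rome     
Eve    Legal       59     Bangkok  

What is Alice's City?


Row 3: Alice
City = Bangkok

ANSWER: Bangkok


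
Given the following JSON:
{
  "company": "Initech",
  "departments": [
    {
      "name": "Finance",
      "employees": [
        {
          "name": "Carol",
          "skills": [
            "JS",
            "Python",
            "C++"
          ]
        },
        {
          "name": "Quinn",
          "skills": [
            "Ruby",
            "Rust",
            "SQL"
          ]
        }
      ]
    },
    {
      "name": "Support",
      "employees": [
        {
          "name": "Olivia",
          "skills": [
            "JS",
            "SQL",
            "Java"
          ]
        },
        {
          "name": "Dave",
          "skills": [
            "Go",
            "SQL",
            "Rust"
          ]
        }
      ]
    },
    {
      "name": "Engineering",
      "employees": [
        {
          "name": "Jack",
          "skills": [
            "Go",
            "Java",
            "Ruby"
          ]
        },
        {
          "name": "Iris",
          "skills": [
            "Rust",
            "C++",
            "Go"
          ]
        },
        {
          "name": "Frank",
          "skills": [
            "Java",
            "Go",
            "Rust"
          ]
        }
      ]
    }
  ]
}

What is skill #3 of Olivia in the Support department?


Path: departments[1].employees[0].skills[2]
Value: Java

ANSWER: Java


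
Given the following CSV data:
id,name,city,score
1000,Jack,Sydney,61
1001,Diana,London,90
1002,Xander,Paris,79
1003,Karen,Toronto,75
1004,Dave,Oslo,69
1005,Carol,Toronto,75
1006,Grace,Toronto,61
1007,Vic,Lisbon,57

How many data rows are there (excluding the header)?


Counting rows (excluding header):
Header: id,name,city,score
Data rows: 8

ANSWER: 8


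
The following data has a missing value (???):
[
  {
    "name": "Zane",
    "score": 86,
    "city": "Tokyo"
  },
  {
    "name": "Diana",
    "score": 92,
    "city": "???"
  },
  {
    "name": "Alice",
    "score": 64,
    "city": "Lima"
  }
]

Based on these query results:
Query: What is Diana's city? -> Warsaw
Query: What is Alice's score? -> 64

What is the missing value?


The missing value is Diana's city
From query: Diana's city = Warsaw

ANSWER: Warsaw


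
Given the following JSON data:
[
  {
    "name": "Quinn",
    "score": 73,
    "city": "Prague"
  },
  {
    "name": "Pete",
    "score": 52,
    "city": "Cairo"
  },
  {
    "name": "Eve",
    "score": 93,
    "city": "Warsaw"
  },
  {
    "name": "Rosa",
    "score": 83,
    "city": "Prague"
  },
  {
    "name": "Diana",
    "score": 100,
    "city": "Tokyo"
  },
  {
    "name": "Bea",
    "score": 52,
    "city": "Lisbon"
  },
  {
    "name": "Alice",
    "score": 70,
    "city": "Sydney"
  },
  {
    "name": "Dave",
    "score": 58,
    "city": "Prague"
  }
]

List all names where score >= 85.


Filtering records where score >= 85:
  Quinn (score=73) -> no
  Pete (score=52) -> no
  Eve (score=93) -> YES
  Rosa (score=83) -> no
  Diana (score=100) -> YES
  Bea (score=52) -> no
  Alice (score=70) -> no
  Dave (score=58) -> no


ANSWER: Eve, Diana


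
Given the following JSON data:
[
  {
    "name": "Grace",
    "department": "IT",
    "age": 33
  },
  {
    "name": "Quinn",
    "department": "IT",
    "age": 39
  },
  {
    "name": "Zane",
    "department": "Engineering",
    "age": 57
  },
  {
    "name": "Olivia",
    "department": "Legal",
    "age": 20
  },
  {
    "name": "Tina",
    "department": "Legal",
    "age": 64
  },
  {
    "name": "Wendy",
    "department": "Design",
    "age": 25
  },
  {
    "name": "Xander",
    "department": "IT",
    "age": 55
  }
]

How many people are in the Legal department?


Scanning records for department = Legal
  Record 3: Olivia
  Record 4: Tina
Count: 2

ANSWER: 2


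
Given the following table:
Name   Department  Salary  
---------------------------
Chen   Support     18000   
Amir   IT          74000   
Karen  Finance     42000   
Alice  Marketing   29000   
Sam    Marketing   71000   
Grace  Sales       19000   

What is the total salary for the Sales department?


Sales department members:
  Grace: 19000
Total = 19000 = 19000

ANSWER: 19000


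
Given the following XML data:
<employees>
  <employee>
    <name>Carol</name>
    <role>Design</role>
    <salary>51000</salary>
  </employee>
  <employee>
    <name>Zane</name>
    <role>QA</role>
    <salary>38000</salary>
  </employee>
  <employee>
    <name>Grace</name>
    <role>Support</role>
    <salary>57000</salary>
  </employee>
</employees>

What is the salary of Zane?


Searching for <employee> with <name>Zane</name>
Found at position 2
<salary>38000</salary>

ANSWER: 38000


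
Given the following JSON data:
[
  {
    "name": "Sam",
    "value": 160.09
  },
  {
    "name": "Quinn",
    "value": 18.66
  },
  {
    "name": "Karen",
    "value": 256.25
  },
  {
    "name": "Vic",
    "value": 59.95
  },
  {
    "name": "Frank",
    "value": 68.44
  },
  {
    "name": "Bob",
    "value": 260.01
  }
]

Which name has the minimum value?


Comparing values:
  Sam: 160.09
  Quinn: 18.66
  Karen: 256.25
  Vic: 59.95
  Frank: 68.44
  Bob: 260.01
Minimum: Quinn (18.66)

ANSWER: Quinn


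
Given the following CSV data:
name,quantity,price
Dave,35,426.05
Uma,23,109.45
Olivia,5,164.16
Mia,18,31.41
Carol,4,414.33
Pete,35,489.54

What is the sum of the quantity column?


Values in 'quantity' column:
  Row 1: 35
  Row 2: 23
  Row 3: 5
  Row 4: 18
  Row 5: 4
  Row 6: 35
Sum = 35 + 23 + 5 + 18 + 4 + 35 = 120

ANSWER: 120


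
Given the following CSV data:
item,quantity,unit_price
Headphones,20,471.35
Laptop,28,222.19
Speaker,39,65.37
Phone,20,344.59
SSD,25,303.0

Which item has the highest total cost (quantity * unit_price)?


Computing row totals:
  Headphones: 9427.0
  Laptop: 6221.32
  Speaker: 2549.43
  Phone: 6891.8
  SSD: 7575.0
Maximum: Headphones (9427.0)

ANSWER: Headphones


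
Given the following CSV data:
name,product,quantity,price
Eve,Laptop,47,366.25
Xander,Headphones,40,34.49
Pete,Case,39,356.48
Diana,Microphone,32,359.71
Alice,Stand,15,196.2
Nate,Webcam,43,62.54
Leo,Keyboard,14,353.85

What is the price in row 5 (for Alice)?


Row 5: Alice
Column 'price' = 196.2

ANSWER: 196.2


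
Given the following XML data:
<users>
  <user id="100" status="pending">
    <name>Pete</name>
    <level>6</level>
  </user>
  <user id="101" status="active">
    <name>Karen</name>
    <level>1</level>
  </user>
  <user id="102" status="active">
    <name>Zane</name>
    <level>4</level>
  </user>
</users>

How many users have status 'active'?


Counting users with status='active':
  Karen (id=101) -> MATCH
  Zane (id=102) -> MATCH
Count: 2

ANSWER: 2


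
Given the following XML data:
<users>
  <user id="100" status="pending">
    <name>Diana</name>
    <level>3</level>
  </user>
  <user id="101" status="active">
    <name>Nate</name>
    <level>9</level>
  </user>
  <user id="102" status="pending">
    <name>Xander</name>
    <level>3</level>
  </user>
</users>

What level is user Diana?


Finding user: Diana
<level>3</level>

ANSWER: 3


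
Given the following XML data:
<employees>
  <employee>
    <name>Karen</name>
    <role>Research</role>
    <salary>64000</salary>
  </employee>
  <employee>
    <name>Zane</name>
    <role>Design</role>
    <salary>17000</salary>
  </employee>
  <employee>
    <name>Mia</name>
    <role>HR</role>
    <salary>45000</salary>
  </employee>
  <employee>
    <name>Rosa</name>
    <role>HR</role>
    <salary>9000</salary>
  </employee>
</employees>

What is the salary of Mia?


Searching for <employee> with <name>Mia</name>
Found at position 3
<salary>45000</salary>

ANSWER: 45000


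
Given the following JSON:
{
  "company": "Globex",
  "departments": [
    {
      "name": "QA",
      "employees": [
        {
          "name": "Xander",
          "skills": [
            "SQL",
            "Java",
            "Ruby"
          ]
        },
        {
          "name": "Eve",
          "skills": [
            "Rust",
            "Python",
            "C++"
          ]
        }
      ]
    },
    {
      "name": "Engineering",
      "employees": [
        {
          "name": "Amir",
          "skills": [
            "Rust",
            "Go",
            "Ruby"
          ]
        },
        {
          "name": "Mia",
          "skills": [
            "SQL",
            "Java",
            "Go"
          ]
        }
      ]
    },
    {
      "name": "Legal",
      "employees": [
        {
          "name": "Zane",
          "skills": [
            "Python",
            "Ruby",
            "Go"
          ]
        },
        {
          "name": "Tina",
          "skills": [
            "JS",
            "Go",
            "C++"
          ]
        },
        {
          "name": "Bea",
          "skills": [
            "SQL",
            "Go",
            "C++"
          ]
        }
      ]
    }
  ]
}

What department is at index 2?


Path: departments[2].name
Value: Legal

ANSWER: Legal


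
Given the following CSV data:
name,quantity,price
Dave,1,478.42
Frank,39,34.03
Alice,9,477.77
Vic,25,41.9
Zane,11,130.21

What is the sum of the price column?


Values in 'price' column:
  Row 1: 478.42
  Row 2: 34.03
  Row 3: 477.77
  Row 4: 41.9
  Row 5: 130.21
Sum = 478.42 + 34.03 + 477.77 + 41.9 + 130.21 = 1162.33

ANSWER: 1162.33


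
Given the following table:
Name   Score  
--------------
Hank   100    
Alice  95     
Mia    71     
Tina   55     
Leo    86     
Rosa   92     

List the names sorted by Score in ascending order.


Sorting by Score (ascending):
  Tina: 55
  Mia: 71
  Leo: 86
  Rosa: 92
  Alice: 95
  Hank: 100


ANSWER: Tina, Mia, Leo, Rosa, Alice, Hank


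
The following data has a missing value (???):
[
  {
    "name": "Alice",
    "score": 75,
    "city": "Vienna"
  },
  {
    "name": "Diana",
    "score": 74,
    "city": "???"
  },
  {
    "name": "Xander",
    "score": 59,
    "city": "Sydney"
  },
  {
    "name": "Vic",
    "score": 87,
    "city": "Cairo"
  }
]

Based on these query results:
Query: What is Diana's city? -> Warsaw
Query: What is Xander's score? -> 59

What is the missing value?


The missing value is Diana's city
From query: Diana's city = Warsaw

ANSWER: Warsaw


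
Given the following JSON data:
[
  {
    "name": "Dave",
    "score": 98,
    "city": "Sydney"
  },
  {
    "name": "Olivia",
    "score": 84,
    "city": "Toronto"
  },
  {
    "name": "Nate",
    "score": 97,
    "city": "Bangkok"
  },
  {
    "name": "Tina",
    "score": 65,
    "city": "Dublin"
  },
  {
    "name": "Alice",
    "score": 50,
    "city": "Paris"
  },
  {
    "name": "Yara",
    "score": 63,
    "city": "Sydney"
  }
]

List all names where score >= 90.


Filtering records where score >= 90:
  Dave (score=98) -> YES
  Olivia (score=84) -> no
  Nate (score=97) -> YES
  Tina (score=65) -> no
  Alice (score=50) -> no
  Yara (score=63) -> no


ANSWER: Dave, Nate
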